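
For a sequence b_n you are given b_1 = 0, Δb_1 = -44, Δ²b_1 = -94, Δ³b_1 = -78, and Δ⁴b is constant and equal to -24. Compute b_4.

-492

Build the table forward from the leading diagonal:
Fourth differences: -24, -24, -24, -24
Third differences: -78, -102, -126, -150
Second differences: -94, -172, -274, -400
First differences: -44, -138, -310, -584
b: 0, -44, -182, -492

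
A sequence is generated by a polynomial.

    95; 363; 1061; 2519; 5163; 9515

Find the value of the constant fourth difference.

96

D1: 268, 698, 1458, 2644, 4352
D2: 430, 760, 1186, 1708
D3: 330, 426, 522
D4: 96, 96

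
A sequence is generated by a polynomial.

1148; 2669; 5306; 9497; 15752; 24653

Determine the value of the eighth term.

D1: 1521 , 2637 , 4191 , 6255 , 8901
D2: 1116 , 1554 , 2064 , 2646
D3: 438 , 510 , 582
D4: 72 , 72
Constant fourth difference = 72, so extend:
582 + 72 = 654;  2646 + 654 = 3300;  8901 + 3300 = 12201;  24653 + 12201 = 36854
654 + 72 = 726;  3300 + 726 = 4026;  12201 + 4026 = 16227;  36854 + 16227 = 53081

53081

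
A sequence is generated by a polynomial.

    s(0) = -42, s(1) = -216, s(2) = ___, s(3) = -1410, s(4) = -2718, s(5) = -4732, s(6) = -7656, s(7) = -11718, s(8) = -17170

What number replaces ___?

Using the last 6 terms:
Δ: -1308  -2014  -2924  -4062  -5452
Δ²: -706  -910  -1138  -1390
Δ³: -204  -228  -252
Δ⁴: -24  -24
Constant fourth difference = -24.
Extend backward: -204 + 24 = -180;  -706 + 180 = -526;  -1308 + 526 = -782;  -1410 + 782 = -628

-628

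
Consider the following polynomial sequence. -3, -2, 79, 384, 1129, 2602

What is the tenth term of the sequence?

24054

First differences: 1, 81, 305, 745, 1473
Second differences: 80, 224, 440, 728
Third differences: 144, 216, 288
Fourth differences: 72, 72
Constant fourth difference = 72, so extend:
288 + 72 = 360;  728 + 360 = 1088;  1473 + 1088 = 2561;  2602 + 2561 = 5163
360 + 72 = 432;  1088 + 432 = 1520;  2561 + 1520 = 4081;  5163 + 4081 = 9244
432 + 72 = 504;  1520 + 504 = 2024;  4081 + 2024 = 6105;  9244 + 6105 = 15349
504 + 72 = 576;  2024 + 576 = 2600;  6105 + 2600 = 8705;  15349 + 8705 = 24054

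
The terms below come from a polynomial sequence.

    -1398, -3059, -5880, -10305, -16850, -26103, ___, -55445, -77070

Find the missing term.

Using the first 6 terms:
Δ: -1661  -2821  -4425  -6545  -9253
Δ²: -1160  -1604  -2120  -2708
Δ³: -444  -516  -588
Δ⁴: -72  -72
Constant fourth difference = -72.
Extend forward: -588 − 72 = -660;  -2708 − 660 = -3368;  -9253 − 3368 = -12621;  -26103 − 12621 = -38724

-38724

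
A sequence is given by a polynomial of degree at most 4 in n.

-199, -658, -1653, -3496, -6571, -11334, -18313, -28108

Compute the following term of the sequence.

-41391

First differences: -459  -995  -1843  -3075  -4763  -6979  -9795
Second differences: -536  -848  -1232  -1688  -2216  -2816
Third differences: -312  -384  -456  -528  -600
Fourth differences: -72  -72  -72  -72
Fourth differences constant at -72.
-600 − 72 = -672;  -2816 − 672 = -3488;  -9795 − 3488 = -13283;  -28108 − 13283 = -41391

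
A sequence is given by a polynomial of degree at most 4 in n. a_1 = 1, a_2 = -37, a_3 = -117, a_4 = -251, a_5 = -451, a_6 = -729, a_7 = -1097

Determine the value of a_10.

-2861

First differences: -38, -80, -134, -200, -278, -368
Second differences: -42, -54, -66, -78, -90
Third differences: -12, -12, -12, -12
The third differences are constant (-12).
-90 − 12 = -102;  -368 − 102 = -470;  -1097 − 470 = -1567
-102 − 12 = -114;  -470 − 114 = -584;  -1567 − 584 = -2151
-114 − 12 = -126;  -584 − 126 = -710;  -2151 − 710 = -2861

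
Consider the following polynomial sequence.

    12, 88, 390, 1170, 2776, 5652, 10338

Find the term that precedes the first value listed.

6

76, 302, 780, 1606, 2876, 4686
226, 478, 826, 1270, 1810
252, 348, 444, 540
96, 96, 96
The fourth differences are constant at 96.
Work back: 252 − 96 = 156;  226 − 156 = 70;  76 − 70 = 6;  12 − 6 = 6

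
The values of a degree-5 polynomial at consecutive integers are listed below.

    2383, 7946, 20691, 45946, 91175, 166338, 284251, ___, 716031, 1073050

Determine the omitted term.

460946

Using the first 7 terms:
First differences: 5563  12745  25255  45229  75163  117913
Second differences: 7182  12510  19974  29934  42750
Third differences: 5328  7464  9960  12816
Fourth differences: 2136  2496  2856
Fifth differences: 360  360
Constant fifth difference = 360.
Extend forward: 2856 + 360 = 3216;  12816 + 3216 = 16032;  42750 + 16032 = 58782;  117913 + 58782 = 176695;  284251 + 176695 = 460946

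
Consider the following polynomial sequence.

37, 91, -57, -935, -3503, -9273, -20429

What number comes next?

54, -148, -878, -2568, -5770, -11156
-202, -730, -1690, -3202, -5386
-528, -960, -1512, -2184
-432, -552, -672
-120, -120
Fifth differences constant at -120.
-672 − 120 = -792;  -2184 − 792 = -2976;  -5386 − 2976 = -8362;  -11156 − 8362 = -19518;  -20429 − 19518 = -39947

-39947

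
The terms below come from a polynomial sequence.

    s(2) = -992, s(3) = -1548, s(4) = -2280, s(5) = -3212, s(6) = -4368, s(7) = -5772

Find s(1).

-588

-556  -732  -932  -1156  -1404
-176  -200  -224  -248
-24  -24  -24
The third differences are constant at -24.
Work back: -176 + 24 = -152;  -556 + 152 = -404;  -992 + 404 = -588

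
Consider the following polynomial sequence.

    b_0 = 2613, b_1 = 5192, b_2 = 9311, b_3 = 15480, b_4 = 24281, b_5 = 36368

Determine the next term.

52467

Δ: 2579  4119  6169  8801  12087
Δ²: 1540  2050  2632  3286
Δ³: 510  582  654
Δ⁴: 72  72
Fourth differences constant at 72.
654 + 72 = 726;  3286 + 726 = 4012;  12087 + 4012 = 16099;  36368 + 16099 = 52467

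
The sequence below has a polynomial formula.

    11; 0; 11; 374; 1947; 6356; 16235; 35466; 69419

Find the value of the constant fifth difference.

240

Δ: -11, 11, 363, 1573, 4409, 9879, 19231, 33953
Δ²: 22, 352, 1210, 2836, 5470, 9352, 14722
Δ³: 330, 858, 1626, 2634, 3882, 5370
Δ⁴: 528, 768, 1008, 1248, 1488
Δ⁵: 240, 240, 240, 240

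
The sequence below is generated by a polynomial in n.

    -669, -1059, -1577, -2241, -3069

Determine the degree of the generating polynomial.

-390, -518, -664, -828
-128, -146, -164
-18, -18
The third differences are constant, so the polynomial has degree 3.

3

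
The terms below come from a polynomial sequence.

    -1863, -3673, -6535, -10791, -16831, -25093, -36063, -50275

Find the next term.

First differences: -1810 , -2862 , -4256 , -6040 , -8262 , -10970 , -14212
Second differences: -1052 , -1394 , -1784 , -2222 , -2708 , -3242
Third differences: -342 , -390 , -438 , -486 , -534
Fourth differences: -48 , -48 , -48 , -48
Constant fourth difference = -48, so extend:
-534 − 48 = -582;  -3242 − 582 = -3824;  -14212 − 3824 = -18036;  -50275 − 18036 = -68311

-68311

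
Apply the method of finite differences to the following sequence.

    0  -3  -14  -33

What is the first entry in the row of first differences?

-3

Δ: -3, -11, -19
Δ²: -8, -8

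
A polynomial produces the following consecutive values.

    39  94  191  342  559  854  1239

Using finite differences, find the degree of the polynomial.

Δ: 55, 97, 151, 217, 295, 385
Δ²: 42, 54, 66, 78, 90
Δ³: 12, 12, 12, 12
The third differences are constant, so the polynomial has degree 3.

3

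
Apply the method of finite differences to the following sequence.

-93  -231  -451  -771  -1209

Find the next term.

Δ: -138, -220, -320, -438
Δ²: -82, -100, -118
Δ³: -18, -18
Third differences constant at -18.
-118 − 18 = -136;  -438 − 136 = -574;  -1209 − 574 = -1783

-1783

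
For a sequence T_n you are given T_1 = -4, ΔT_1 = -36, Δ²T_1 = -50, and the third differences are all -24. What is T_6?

Build the table forward from the leading diagonal:
Δ³: -24, -24, -24, -24, -24, -24
Δ²: -50, -74, -98, -122, -146, -170
Δ: -36, -86, -160, -258, -380, -526
T: -4, -40, -126, -286, -544, -924

-924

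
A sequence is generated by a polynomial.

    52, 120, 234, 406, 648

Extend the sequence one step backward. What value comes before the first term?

18

First differences: 68  114  172  242
Second differences: 46  58  70
Third differences: 12  12
The third differences are constant at 12.
Work back: 46 − 12 = 34;  68 − 34 = 34;  52 − 34 = 18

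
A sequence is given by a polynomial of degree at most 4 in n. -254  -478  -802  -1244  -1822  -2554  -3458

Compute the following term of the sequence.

-4552

D1: -224  -324  -442  -578  -732  -904
D2: -100  -118  -136  -154  -172
D3: -18  -18  -18  -18
Constant third difference = -18, so extend:
-172 − 18 = -190;  -904 − 190 = -1094;  -3458 − 1094 = -4552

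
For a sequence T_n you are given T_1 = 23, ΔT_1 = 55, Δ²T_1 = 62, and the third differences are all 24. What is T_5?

Build the table forward from the leading diagonal:
D3: 24, 24, 24, 24, 24
D2: 62, 86, 110, 134, 158
D1: 55, 117, 203, 313, 447
T: 23, 78, 195, 398, 711

711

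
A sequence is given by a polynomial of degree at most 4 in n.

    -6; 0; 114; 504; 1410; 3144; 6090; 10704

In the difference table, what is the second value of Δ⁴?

First differences: 6, 114, 390, 906, 1734, 2946, 4614
Second differences: 108, 276, 516, 828, 1212, 1668
Third differences: 168, 240, 312, 384, 456
Fourth differences: 72, 72, 72, 72

72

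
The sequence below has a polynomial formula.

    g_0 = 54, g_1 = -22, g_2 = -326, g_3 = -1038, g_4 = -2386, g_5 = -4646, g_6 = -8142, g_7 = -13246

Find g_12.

Δ: -76  -304  -712  -1348  -2260  -3496  -5104
Δ²: -228  -408  -636  -912  -1236  -1608
Δ³: -180  -228  -276  -324  -372
Δ⁴: -48  -48  -48  -48
Fourth differences constant at -48.
-372 − 48 = -420;  -1608 − 420 = -2028;  -5104 − 2028 = -7132;  -13246 − 7132 = -20378
-420 − 48 = -468;  -2028 − 468 = -2496;  -7132 − 2496 = -9628;  -20378 − 9628 = -30006
-468 − 48 = -516;  -2496 − 516 = -3012;  -9628 − 3012 = -12640;  -30006 − 12640 = -42646
-516 − 48 = -564;  -3012 − 564 = -3576;  -12640 − 3576 = -16216;  -42646 − 16216 = -58862
-564 − 48 = -612;  -3576 − 612 = -4188;  -16216 − 4188 = -20404;  -58862 − 20404 = -79266

-79266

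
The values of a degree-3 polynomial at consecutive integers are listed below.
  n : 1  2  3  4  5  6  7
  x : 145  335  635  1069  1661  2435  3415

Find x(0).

41

First differences: 190, 300, 434, 592, 774, 980
Second differences: 110, 134, 158, 182, 206
Third differences: 24, 24, 24, 24
The third differences are constant at 24.
Work back: 110 − 24 = 86;  190 − 86 = 104;  145 − 104 = 41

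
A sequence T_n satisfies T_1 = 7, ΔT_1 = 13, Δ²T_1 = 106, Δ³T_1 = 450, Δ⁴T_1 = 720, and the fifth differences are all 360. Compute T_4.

Build the table forward from the leading diagonal:
Δ⁵: 360  360  360  360
Δ⁴: 720  1080  1440  1800
Δ³: 450  1170  2250  3690
Δ²: 106  556  1726  3976
Δ: 13  119  675  2401
T: 7  20  139  814

814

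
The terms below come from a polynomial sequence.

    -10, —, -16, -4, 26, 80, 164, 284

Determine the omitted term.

Using the last 6 terms:
12  30  54  84  120
18  24  30  36
6  6  6
Constant third difference = 6.
Extend backward: 18 − 6 = 12;  12 − 12 = 0;  -16 + 0 = -16

-16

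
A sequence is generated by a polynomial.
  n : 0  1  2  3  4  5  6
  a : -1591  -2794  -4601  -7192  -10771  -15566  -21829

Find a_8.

-39887

Δ: -1203 , -1807 , -2591 , -3579 , -4795 , -6263
Δ²: -604 , -784 , -988 , -1216 , -1468
Δ³: -180 , -204 , -228 , -252
Δ⁴: -24 , -24 , -24
The fourth differences are constant (-24).
-252 − 24 = -276;  -1468 − 276 = -1744;  -6263 − 1744 = -8007;  -21829 − 8007 = -29836
-276 − 24 = -300;  -1744 − 300 = -2044;  -8007 − 2044 = -10051;  -29836 − 10051 = -39887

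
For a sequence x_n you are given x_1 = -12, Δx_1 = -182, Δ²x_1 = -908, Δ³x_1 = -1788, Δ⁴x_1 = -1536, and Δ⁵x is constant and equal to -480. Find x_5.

-14876

Build the table forward from the leading diagonal:
Fifth differences: -480  -480  -480  -480  -480
Fourth differences: -1536  -2016  -2496  -2976  -3456
Third differences: -1788  -3324  -5340  -7836  -10812
Second differences: -908  -2696  -6020  -11360  -19196
First differences: -182  -1090  -3786  -9806  -21166
x: -12  -194  -1284  -5070  -14876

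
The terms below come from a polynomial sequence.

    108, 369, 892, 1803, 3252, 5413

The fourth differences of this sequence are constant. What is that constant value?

D1: 261, 523, 911, 1449, 2161
D2: 262, 388, 538, 712
D3: 126, 150, 174
D4: 24, 24

24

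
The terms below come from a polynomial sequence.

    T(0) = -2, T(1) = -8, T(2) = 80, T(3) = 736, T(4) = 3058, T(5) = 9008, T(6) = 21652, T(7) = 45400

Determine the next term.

86246

-6 , 88 , 656 , 2322 , 5950 , 12644 , 23748
94 , 568 , 1666 , 3628 , 6694 , 11104
474 , 1098 , 1962 , 3066 , 4410
624 , 864 , 1104 , 1344
240 , 240 , 240
Fifth differences constant at 240.
1344 + 240 = 1584;  4410 + 1584 = 5994;  11104 + 5994 = 17098;  23748 + 17098 = 40846;  45400 + 40846 = 86246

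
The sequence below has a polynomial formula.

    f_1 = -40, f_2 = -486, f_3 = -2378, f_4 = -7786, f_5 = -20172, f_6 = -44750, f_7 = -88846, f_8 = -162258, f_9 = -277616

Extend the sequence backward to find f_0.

-446, -1892, -5408, -12386, -24578, -44096, -73412, -115358
-1446, -3516, -6978, -12192, -19518, -29316, -41946
-2070, -3462, -5214, -7326, -9798, -12630
-1392, -1752, -2112, -2472, -2832
-360, -360, -360, -360
The fifth differences are constant at -360.
Work back: -1392 + 360 = -1032;  -2070 + 1032 = -1038;  -1446 + 1038 = -408;  -446 + 408 = -38;  -40 + 38 = -2

-2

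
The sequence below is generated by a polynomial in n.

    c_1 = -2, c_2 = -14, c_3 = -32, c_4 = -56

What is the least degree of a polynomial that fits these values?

2

D1: -12, -18, -24
D2: -6, -6
The second differences are constant, so the polynomial has degree 2.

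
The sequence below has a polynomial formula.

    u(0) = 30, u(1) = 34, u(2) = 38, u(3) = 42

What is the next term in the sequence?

46

First differences: 4  4  4
Constant first difference = 4, so extend:
42 + 4 = 46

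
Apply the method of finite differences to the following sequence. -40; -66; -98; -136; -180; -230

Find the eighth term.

D1: -26 , -32 , -38 , -44 , -50
D2: -6 , -6 , -6 , -6
Constant second difference = -6, so extend:
-50 − 6 = -56;  -230 − 56 = -286
-56 − 6 = -62;  -286 − 62 = -348

-348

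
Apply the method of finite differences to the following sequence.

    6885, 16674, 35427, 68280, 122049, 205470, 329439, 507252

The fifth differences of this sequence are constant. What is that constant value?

240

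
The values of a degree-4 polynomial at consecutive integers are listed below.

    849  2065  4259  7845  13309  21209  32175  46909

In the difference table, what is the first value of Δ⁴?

72

D1: 1216, 2194, 3586, 5464, 7900, 10966, 14734
D2: 978, 1392, 1878, 2436, 3066, 3768
D3: 414, 486, 558, 630, 702
D4: 72, 72, 72, 72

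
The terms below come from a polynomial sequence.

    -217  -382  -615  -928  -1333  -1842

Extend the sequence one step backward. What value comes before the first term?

-108

First differences: -165  -233  -313  -405  -509
Second differences: -68  -80  -92  -104
Third differences: -12  -12  -12
The third differences are constant at -12.
Work back: -68 + 12 = -56;  -165 + 56 = -109;  -217 + 109 = -108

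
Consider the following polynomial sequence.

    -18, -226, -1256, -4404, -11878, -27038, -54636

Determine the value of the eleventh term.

-208  -1030  -3148  -7474  -15160  -27598
-822  -2118  -4326  -7686  -12438
-1296  -2208  -3360  -4752
-912  -1152  -1392
-240  -240
Fifth differences constant at -240.
-1392 − 240 = -1632;  -4752 − 1632 = -6384;  -12438 − 6384 = -18822;  -27598 − 18822 = -46420;  -54636 − 46420 = -101056
-1632 − 240 = -1872;  -6384 − 1872 = -8256;  -18822 − 8256 = -27078;  -46420 − 27078 = -73498;  -101056 − 73498 = -174554
-1872 − 240 = -2112;  -8256 − 2112 = -10368;  -27078 − 10368 = -37446;  -73498 − 37446 = -110944;  -174554 − 110944 = -285498
-2112 − 240 = -2352;  -10368 − 2352 = -12720;  -37446 − 12720 = -50166;  -110944 − 50166 = -161110;  -285498 − 161110 = -446608

-446608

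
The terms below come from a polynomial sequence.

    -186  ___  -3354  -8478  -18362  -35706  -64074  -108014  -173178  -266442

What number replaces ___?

-1034

Using the last 8 terms:
First differences: -5124  -9884  -17344  -28368  -43940  -65164  -93264
Second differences: -4760  -7460  -11024  -15572  -21224  -28100
Third differences: -2700  -3564  -4548  -5652  -6876
Fourth differences: -864  -984  -1104  -1224
Fifth differences: -120  -120  -120
Constant fifth difference = -120.
Extend backward: -864 + 120 = -744;  -2700 + 744 = -1956;  -4760 + 1956 = -2804;  -5124 + 2804 = -2320;  -3354 + 2320 = -1034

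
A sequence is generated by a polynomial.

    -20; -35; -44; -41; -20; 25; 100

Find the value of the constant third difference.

6

D1: -15, -9, 3, 21, 45, 75
D2: 6, 12, 18, 24, 30
D3: 6, 6, 6, 6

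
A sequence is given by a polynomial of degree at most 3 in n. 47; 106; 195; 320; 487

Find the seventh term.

971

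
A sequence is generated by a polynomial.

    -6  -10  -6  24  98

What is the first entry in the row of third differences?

18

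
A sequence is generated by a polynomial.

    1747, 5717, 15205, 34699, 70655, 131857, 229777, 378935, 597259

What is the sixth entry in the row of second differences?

First differences: 3970, 9488, 19494, 35956, 61202, 97920, 149158, 218324
Second differences: 5518, 10006, 16462, 25246, 36718, 51238, 69166
Third differences: 4488, 6456, 8784, 11472, 14520, 17928
Fourth differences: 1968, 2328, 2688, 3048, 3408
Fifth differences: 360, 360, 360, 360

51238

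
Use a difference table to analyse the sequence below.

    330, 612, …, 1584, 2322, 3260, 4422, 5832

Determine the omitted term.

Using the last 5 terms:
Δ: 738, 938, 1162, 1410
Δ²: 200, 224, 248
Δ³: 24, 24
Constant third difference = 24.
Extend backward: 200 − 24 = 176;  738 − 176 = 562;  1584 − 562 = 1022

1022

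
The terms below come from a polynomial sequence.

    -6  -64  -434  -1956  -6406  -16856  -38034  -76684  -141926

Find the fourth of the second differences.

Δ: -58, -370, -1522, -4450, -10450, -21178, -38650, -65242
Δ²: -312, -1152, -2928, -6000, -10728, -17472, -26592
Δ³: -840, -1776, -3072, -4728, -6744, -9120
Δ⁴: -936, -1296, -1656, -2016, -2376
Δ⁵: -360, -360, -360, -360

-6000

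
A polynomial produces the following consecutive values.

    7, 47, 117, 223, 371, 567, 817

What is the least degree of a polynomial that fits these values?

3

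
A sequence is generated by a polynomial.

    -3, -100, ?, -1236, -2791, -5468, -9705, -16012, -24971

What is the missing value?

Using the last 6 terms:
-1555  -2677  -4237  -6307  -8959
-1122  -1560  -2070  -2652
-438  -510  -582
-72  -72
Constant fourth difference = -72.
Extend backward: -438 + 72 = -366;  -1122 + 366 = -756;  -1555 + 756 = -799;  -1236 + 799 = -437

-437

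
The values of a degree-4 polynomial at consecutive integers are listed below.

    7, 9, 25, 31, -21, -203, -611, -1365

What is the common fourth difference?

Δ: 2, 16, 6, -52, -182, -408, -754
Δ²: 14, -10, -58, -130, -226, -346
Δ³: -24, -48, -72, -96, -120
Δ⁴: -24, -24, -24, -24

-24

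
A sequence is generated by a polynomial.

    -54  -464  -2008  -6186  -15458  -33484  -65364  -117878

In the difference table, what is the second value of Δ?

-1544

First differences: -410, -1544, -4178, -9272, -18026, -31880, -52514
Second differences: -1134, -2634, -5094, -8754, -13854, -20634
Third differences: -1500, -2460, -3660, -5100, -6780
Fourth differences: -960, -1200, -1440, -1680
Fifth differences: -240, -240, -240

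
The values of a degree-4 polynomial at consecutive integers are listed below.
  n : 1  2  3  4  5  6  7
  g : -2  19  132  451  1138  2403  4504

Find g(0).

3

D1: 21  113  319  687  1265  2101
D2: 92  206  368  578  836
D3: 114  162  210  258
D4: 48  48  48
The fourth differences are constant at 48.
Work back: 114 − 48 = 66;  92 − 66 = 26;  21 − 26 = -5;  -2 + 5 = 3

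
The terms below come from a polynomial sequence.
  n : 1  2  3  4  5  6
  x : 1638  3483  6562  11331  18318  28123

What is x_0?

643

Δ: 1845  3079  4769  6987  9805
Δ²: 1234  1690  2218  2818
Δ³: 456  528  600
Δ⁴: 72  72
The fourth differences are constant at 72.
Work back: 456 − 72 = 384;  1234 − 384 = 850;  1845 − 850 = 995;  1638 − 995 = 643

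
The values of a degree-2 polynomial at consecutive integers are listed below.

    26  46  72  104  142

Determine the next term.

First differences: 20, 26, 32, 38
Second differences: 6, 6, 6
Constant second difference = 6, so extend:
38 + 6 = 44;  142 + 44 = 186

186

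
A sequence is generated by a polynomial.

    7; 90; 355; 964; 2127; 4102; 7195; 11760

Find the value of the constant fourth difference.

First differences: 83, 265, 609, 1163, 1975, 3093, 4565
Second differences: 182, 344, 554, 812, 1118, 1472
Third differences: 162, 210, 258, 306, 354
Fourth differences: 48, 48, 48, 48

48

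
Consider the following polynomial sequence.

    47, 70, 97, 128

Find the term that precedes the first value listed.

Δ: 23, 27, 31
Δ²: 4, 4
The second differences are constant at 4.
Work back: 23 − 4 = 19;  47 − 19 = 28

28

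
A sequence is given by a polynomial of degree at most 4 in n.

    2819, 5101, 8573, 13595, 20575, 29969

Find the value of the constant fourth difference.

D1: 2282, 3472, 5022, 6980, 9394
D2: 1190, 1550, 1958, 2414
D3: 360, 408, 456
D4: 48, 48

48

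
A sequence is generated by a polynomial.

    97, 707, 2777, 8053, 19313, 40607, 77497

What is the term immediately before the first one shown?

610  2070  5276  11260  21294  36890
1460  3206  5984  10034  15596
1746  2778  4050  5562
1032  1272  1512
240  240
The fifth differences are constant at 240.
Work back: 1032 − 240 = 792;  1746 − 792 = 954;  1460 − 954 = 506;  610 − 506 = 104;  97 − 104 = -7

-7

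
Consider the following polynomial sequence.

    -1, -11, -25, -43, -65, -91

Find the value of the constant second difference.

Δ: -10, -14, -18, -22, -26
Δ²: -4, -4, -4, -4

-4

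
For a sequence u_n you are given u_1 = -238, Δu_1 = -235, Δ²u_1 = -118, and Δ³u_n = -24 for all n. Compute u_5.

-1982

Build the table forward from the leading diagonal:
D3: -24  -24  -24  -24  -24
D2: -118  -142  -166  -190  -214
D1: -235  -353  -495  -661  -851
u: -238  -473  -826  -1321  -1982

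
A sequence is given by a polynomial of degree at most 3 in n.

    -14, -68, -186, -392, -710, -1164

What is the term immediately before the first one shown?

0

Δ: -54, -118, -206, -318, -454
Δ²: -64, -88, -112, -136
Δ³: -24, -24, -24
The third differences are constant at -24.
Work back: -64 + 24 = -40;  -54 + 40 = -14;  -14 + 14 = 0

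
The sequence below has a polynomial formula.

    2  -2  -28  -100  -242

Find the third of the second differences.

D1: -4, -26, -72, -142
D2: -22, -46, -70
D3: -24, -24

-70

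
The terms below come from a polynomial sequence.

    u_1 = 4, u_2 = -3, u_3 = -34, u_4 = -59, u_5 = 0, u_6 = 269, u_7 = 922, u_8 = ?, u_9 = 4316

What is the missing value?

Using the first 7 terms:
First differences: -7  -31  -25  59  269  653
Second differences: -24  6  84  210  384
Third differences: 30  78  126  174
Fourth differences: 48  48  48
Constant fourth difference = 48.
Extend forward: 174 + 48 = 222;  384 + 222 = 606;  653 + 606 = 1259;  922 + 1259 = 2181

2181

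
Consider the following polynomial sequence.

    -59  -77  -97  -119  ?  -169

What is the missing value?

Using the first 4 terms:
First differences: -18  -20  -22
Second differences: -2  -2
Constant second difference = -2.
Extend forward: -22 − 2 = -24;  -119 − 24 = -143

-143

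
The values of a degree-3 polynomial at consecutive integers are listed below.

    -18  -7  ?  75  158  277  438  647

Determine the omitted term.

22

Using the last 5 terms:
Δ: 83, 119, 161, 209
Δ²: 36, 42, 48
Δ³: 6, 6
Constant third difference = 6.
Extend backward: 36 − 6 = 30;  83 − 30 = 53;  75 − 53 = 22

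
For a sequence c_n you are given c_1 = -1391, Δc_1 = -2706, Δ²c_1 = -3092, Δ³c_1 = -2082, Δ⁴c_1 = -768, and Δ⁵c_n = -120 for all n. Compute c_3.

-9895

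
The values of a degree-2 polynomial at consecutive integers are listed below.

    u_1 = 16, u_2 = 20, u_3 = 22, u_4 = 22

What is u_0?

10

Δ: 4, 2, 0
Δ²: -2, -2
The second differences are constant at -2.
Work back: 4 + 2 = 6;  16 − 6 = 10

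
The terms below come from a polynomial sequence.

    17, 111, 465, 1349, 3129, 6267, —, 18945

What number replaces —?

11321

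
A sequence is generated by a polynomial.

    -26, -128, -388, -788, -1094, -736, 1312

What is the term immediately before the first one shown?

D1: -102  -260  -400  -306  358  2048
D2: -158  -140  94  664  1690
D3: 18  234  570  1026
D4: 216  336  456
D5: 120  120
The fifth differences are constant at 120.
Work back: 216 − 120 = 96;  18 − 96 = -78;  -158 + 78 = -80;  -102 + 80 = -22;  -26 + 22 = -4

-4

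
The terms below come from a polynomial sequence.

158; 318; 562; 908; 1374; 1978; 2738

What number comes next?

First differences: 160 , 244 , 346 , 466 , 604 , 760
Second differences: 84 , 102 , 120 , 138 , 156
Third differences: 18 , 18 , 18 , 18
Third differences constant at 18.
156 + 18 = 174;  760 + 174 = 934;  2738 + 934 = 3672

3672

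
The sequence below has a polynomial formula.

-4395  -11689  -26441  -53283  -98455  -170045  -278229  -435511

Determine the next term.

D1: -7294 , -14752 , -26842 , -45172 , -71590 , -108184 , -157282
D2: -7458 , -12090 , -18330 , -26418 , -36594 , -49098
D3: -4632 , -6240 , -8088 , -10176 , -12504
D4: -1608 , -1848 , -2088 , -2328
D5: -240 , -240 , -240
Constant fifth difference = -240, so extend:
-2328 − 240 = -2568;  -12504 − 2568 = -15072;  -49098 − 15072 = -64170;  -157282 − 64170 = -221452;  -435511 − 221452 = -656963

-656963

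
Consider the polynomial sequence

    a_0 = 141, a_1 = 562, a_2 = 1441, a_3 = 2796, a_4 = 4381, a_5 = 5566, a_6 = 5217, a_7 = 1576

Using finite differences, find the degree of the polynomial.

5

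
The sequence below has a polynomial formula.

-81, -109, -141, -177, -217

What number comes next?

-261

First differences: -28 , -32 , -36 , -40
Second differences: -4 , -4 , -4
Second differences constant at -4.
-40 − 4 = -44;  -217 − 44 = -261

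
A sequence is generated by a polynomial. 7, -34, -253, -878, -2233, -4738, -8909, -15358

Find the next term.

-24793

Δ: -41, -219, -625, -1355, -2505, -4171, -6449
Δ²: -178, -406, -730, -1150, -1666, -2278
Δ³: -228, -324, -420, -516, -612
Δ⁴: -96, -96, -96, -96
Fourth differences constant at -96.
-612 − 96 = -708;  -2278 − 708 = -2986;  -6449 − 2986 = -9435;  -15358 − 9435 = -24793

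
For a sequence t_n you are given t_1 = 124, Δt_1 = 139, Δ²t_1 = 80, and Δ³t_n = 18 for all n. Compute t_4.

Build the table forward from the leading diagonal:
Third differences: 18, 18, 18, 18
Second differences: 80, 98, 116, 134
First differences: 139, 219, 317, 433
t: 124, 263, 482, 799

799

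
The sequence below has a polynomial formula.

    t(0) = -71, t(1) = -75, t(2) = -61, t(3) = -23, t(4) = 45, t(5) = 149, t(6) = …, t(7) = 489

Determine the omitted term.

Using the first 6 terms:
First differences: -4, 14, 38, 68, 104
Second differences: 18, 24, 30, 36
Third differences: 6, 6, 6
Constant third difference = 6.
Extend forward: 36 + 6 = 42;  104 + 42 = 146;  149 + 146 = 295

295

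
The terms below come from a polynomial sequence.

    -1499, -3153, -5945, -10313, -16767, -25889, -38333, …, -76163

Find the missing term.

-54825

Using the first 7 terms:
D1: -1654  -2792  -4368  -6454  -9122  -12444
D2: -1138  -1576  -2086  -2668  -3322
D3: -438  -510  -582  -654
D4: -72  -72  -72
Constant fourth difference = -72.
Extend forward: -654 − 72 = -726;  -3322 − 726 = -4048;  -12444 − 4048 = -16492;  -38333 − 16492 = -54825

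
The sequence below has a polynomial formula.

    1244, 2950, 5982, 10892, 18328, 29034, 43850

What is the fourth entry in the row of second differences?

3270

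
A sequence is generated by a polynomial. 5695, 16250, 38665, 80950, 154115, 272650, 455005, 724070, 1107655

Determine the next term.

10555, 22415, 42285, 73165, 118535, 182355, 269065, 383585
11860, 19870, 30880, 45370, 63820, 86710, 114520
8010, 11010, 14490, 18450, 22890, 27810
3000, 3480, 3960, 4440, 4920
480, 480, 480, 480
Fifth differences constant at 480.
4920 + 480 = 5400;  27810 + 5400 = 33210;  114520 + 33210 = 147730;  383585 + 147730 = 531315;  1107655 + 531315 = 1638970

1638970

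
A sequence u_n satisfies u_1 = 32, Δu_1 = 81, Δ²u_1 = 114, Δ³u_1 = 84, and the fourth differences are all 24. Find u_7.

Build the table forward from the leading diagonal:
D4: 24, 24, 24, 24, 24, 24, 24
D3: 84, 108, 132, 156, 180, 204, 228
D2: 114, 198, 306, 438, 594, 774, 978
D1: 81, 195, 393, 699, 1137, 1731, 2505
u: 32, 113, 308, 701, 1400, 2537, 4268

4268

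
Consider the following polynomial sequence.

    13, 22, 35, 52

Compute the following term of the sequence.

73

First differences: 9, 13, 17
Second differences: 4, 4
The second differences are constant (4).
17 + 4 = 21;  52 + 21 = 73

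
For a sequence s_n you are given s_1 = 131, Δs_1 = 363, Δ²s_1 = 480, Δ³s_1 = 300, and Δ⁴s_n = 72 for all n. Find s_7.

Build the table forward from the leading diagonal:
D4: 72  72  72  72  72  72  72
D3: 300  372  444  516  588  660  732
D2: 480  780  1152  1596  2112  2700  3360
D1: 363  843  1623  2775  4371  6483  9183
s: 131  494  1337  2960  5735  10106  16589

16589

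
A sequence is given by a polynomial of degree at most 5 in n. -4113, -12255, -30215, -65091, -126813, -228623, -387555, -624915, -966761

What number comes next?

-1444383

-8142 , -17960 , -34876 , -61722 , -101810 , -158932 , -237360 , -341846
-9818 , -16916 , -26846 , -40088 , -57122 , -78428 , -104486
-7098 , -9930 , -13242 , -17034 , -21306 , -26058
-2832 , -3312 , -3792 , -4272 , -4752
-480 , -480 , -480 , -480
The fifth differences are constant (-480).
-4752 − 480 = -5232;  -26058 − 5232 = -31290;  -104486 − 31290 = -135776;  -341846 − 135776 = -477622;  -966761 − 477622 = -1444383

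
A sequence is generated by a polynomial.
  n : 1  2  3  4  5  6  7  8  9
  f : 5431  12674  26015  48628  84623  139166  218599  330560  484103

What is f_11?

Δ: 7243, 13341, 22613, 35995, 54543, 79433, 111961, 153543
Δ²: 6098, 9272, 13382, 18548, 24890, 32528, 41582
Δ³: 3174, 4110, 5166, 6342, 7638, 9054
Δ⁴: 936, 1056, 1176, 1296, 1416
Δ⁵: 120, 120, 120, 120
Fifth differences constant at 120.
1416 + 120 = 1536;  9054 + 1536 = 10590;  41582 + 10590 = 52172;  153543 + 52172 = 205715;  484103 + 205715 = 689818
1536 + 120 = 1656;  10590 + 1656 = 12246;  52172 + 12246 = 64418;  205715 + 64418 = 270133;  689818 + 270133 = 959951

959951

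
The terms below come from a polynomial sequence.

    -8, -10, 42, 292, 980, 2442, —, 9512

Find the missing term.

5110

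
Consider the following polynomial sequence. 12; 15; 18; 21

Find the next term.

3 , 3 , 3
The first differences are constant (3).
21 + 3 = 24

24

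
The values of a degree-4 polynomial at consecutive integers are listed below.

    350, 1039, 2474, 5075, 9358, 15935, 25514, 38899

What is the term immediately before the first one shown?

First differences: 689, 1435, 2601, 4283, 6577, 9579, 13385
Second differences: 746, 1166, 1682, 2294, 3002, 3806
Third differences: 420, 516, 612, 708, 804
Fourth differences: 96, 96, 96, 96
The fourth differences are constant at 96.
Work back: 420 − 96 = 324;  746 − 324 = 422;  689 − 422 = 267;  350 − 267 = 83

83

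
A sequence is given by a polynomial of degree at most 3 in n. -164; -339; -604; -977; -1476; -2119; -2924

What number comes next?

-3909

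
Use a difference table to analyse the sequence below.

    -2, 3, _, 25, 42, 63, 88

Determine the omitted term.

12

Using the last 4 terms:
First differences: 17, 21, 25
Second differences: 4, 4
Constant second difference = 4.
Extend backward: 17 − 4 = 13;  25 − 13 = 12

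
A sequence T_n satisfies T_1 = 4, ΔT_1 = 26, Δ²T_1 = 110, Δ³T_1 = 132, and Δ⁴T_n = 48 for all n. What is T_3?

Build the table forward from the leading diagonal:
D4: 48, 48, 48
D3: 132, 180, 228
D2: 110, 242, 422
D1: 26, 136, 378
T: 4, 30, 166

166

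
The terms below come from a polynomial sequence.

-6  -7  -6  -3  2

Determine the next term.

Δ: -1  1  3  5
Δ²: 2  2  2
The second differences are constant (2).
5 + 2 = 7;  2 + 7 = 9

9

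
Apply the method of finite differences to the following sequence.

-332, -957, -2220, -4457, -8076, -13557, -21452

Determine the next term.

-32385

Δ: -625 , -1263 , -2237 , -3619 , -5481 , -7895
Δ²: -638 , -974 , -1382 , -1862 , -2414
Δ³: -336 , -408 , -480 , -552
Δ⁴: -72 , -72 , -72
The fourth differences are constant (-72).
-552 − 72 = -624;  -2414 − 624 = -3038;  -7895 − 3038 = -10933;  -21452 − 10933 = -32385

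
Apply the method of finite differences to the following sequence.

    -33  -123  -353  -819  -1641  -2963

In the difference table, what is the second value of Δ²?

Δ: -90, -230, -466, -822, -1322
Δ²: -140, -236, -356, -500
Δ³: -96, -120, -144
Δ⁴: -24, -24

-236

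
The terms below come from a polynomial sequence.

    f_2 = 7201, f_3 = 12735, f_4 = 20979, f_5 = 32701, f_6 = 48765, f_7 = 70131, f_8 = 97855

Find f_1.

First differences: 5534, 8244, 11722, 16064, 21366, 27724
Second differences: 2710, 3478, 4342, 5302, 6358
Third differences: 768, 864, 960, 1056
Fourth differences: 96, 96, 96
The fourth differences are constant at 96.
Work back: 768 − 96 = 672;  2710 − 672 = 2038;  5534 − 2038 = 3496;  7201 − 3496 = 3705

3705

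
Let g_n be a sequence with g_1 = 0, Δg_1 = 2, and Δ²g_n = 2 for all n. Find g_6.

30

Build the table forward from the leading diagonal:
Second differences: 2, 2, 2, 2, 2, 2
First differences: 2, 4, 6, 8, 10, 12
g: 0, 2, 6, 12, 20, 30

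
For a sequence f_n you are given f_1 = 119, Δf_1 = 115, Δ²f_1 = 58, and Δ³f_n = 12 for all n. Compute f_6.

1394

Build the table forward from the leading diagonal:
Third differences: 12, 12, 12, 12, 12, 12
Second differences: 58, 70, 82, 94, 106, 118
First differences: 115, 173, 243, 325, 419, 525
f: 119, 234, 407, 650, 975, 1394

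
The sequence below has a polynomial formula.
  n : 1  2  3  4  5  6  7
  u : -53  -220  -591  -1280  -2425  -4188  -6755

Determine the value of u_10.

First differences: -167 , -371 , -689 , -1145 , -1763 , -2567
Second differences: -204 , -318 , -456 , -618 , -804
Third differences: -114 , -138 , -162 , -186
Fourth differences: -24 , -24 , -24
Fourth differences constant at -24.
-186 − 24 = -210;  -804 − 210 = -1014;  -2567 − 1014 = -3581;  -6755 − 3581 = -10336
-210 − 24 = -234;  -1014 − 234 = -1248;  -3581 − 1248 = -4829;  -10336 − 4829 = -15165
-234 − 24 = -258;  -1248 − 258 = -1506;  -4829 − 1506 = -6335;  -15165 − 6335 = -21500

-21500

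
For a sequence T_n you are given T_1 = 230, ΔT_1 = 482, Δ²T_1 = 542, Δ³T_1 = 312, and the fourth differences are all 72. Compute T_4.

Build the table forward from the leading diagonal:
Fourth differences: 72, 72, 72, 72
Third differences: 312, 384, 456, 528
Second differences: 542, 854, 1238, 1694
First differences: 482, 1024, 1878, 3116
T: 230, 712, 1736, 3614

3614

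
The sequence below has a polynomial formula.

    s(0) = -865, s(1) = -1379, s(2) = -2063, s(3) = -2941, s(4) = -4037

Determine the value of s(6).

First differences: -514, -684, -878, -1096
Second differences: -170, -194, -218
Third differences: -24, -24
Constant third difference = -24, so extend:
-218 − 24 = -242;  -1096 − 242 = -1338;  -4037 − 1338 = -5375
-242 − 24 = -266;  -1338 − 266 = -1604;  -5375 − 1604 = -6979

-6979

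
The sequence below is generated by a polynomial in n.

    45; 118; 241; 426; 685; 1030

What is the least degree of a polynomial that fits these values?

3

D1: 73, 123, 185, 259, 345
D2: 50, 62, 74, 86
D3: 12, 12, 12
The third differences are constant, so the polynomial has degree 3.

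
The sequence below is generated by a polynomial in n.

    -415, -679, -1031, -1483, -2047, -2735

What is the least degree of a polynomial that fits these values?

-264, -352, -452, -564, -688
-88, -100, -112, -124
-12, -12, -12
The third differences are constant, so the polynomial has degree 3.

3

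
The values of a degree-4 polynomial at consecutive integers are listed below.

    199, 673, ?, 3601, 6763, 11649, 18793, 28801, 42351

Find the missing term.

1701

Using the last 6 terms:
3162  4886  7144  10008  13550
1724  2258  2864  3542
534  606  678
72  72
Constant fourth difference = 72.
Extend backward: 534 − 72 = 462;  1724 − 462 = 1262;  3162 − 1262 = 1900;  3601 − 1900 = 1701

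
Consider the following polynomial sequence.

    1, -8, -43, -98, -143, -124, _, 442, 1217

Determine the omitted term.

Using the first 6 terms:
-9  -35  -55  -45  19
-26  -20  10  64
6  30  54
24  24
Constant fourth difference = 24.
Extend forward: 54 + 24 = 78;  64 + 78 = 142;  19 + 142 = 161;  -124 + 161 = 37

37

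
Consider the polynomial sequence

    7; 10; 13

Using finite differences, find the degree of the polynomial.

1

First differences: 3, 3
The first differences are constant, so the polynomial has degree 1.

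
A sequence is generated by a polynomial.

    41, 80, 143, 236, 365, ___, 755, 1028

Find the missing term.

536

Using the first 5 terms:
Δ: 39, 63, 93, 129
Δ²: 24, 30, 36
Δ³: 6, 6
Constant third difference = 6.
Extend forward: 36 + 6 = 42;  129 + 42 = 171;  365 + 171 = 536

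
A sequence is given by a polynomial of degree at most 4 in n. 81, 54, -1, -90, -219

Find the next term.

-394

First differences: -27, -55, -89, -129
Second differences: -28, -34, -40
Third differences: -6, -6
Constant third difference = -6, so extend:
-40 − 6 = -46;  -129 − 46 = -175;  -219 − 175 = -394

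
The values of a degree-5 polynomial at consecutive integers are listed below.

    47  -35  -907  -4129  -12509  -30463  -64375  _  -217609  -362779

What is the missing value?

Using the first 7 terms:
-82, -872, -3222, -8380, -17954, -33912
-790, -2350, -5158, -9574, -15958
-1560, -2808, -4416, -6384
-1248, -1608, -1968
-360, -360
Constant fifth difference = -360.
Extend forward: -1968 − 360 = -2328;  -6384 − 2328 = -8712;  -15958 − 8712 = -24670;  -33912 − 24670 = -58582;  -64375 − 58582 = -122957

-122957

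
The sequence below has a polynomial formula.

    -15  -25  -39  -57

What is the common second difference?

-4

D1: -10, -14, -18
D2: -4, -4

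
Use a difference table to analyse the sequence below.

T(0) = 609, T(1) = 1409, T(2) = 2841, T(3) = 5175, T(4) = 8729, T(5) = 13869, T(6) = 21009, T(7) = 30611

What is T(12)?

135081

D1: 800, 1432, 2334, 3554, 5140, 7140, 9602
D2: 632, 902, 1220, 1586, 2000, 2462
D3: 270, 318, 366, 414, 462
D4: 48, 48, 48, 48
Constant fourth difference = 48, so extend:
462 + 48 = 510;  2462 + 510 = 2972;  9602 + 2972 = 12574;  30611 + 12574 = 43185
510 + 48 = 558;  2972 + 558 = 3530;  12574 + 3530 = 16104;  43185 + 16104 = 59289
558 + 48 = 606;  3530 + 606 = 4136;  16104 + 4136 = 20240;  59289 + 20240 = 79529
606 + 48 = 654;  4136 + 654 = 4790;  20240 + 4790 = 25030;  79529 + 25030 = 104559
654 + 48 = 702;  4790 + 702 = 5492;  25030 + 5492 = 30522;  104559 + 30522 = 135081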